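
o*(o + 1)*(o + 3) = o^3 + 4*o^2 + 3*o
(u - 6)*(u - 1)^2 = u^3 - 8*u^2 + 13*u - 6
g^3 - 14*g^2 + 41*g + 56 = (g - 8)*(g - 7)*(g + 1)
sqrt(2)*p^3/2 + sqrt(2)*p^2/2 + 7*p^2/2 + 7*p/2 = p*(p + 7*sqrt(2)/2)*(sqrt(2)*p/2 + sqrt(2)/2)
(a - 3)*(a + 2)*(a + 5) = a^3 + 4*a^2 - 11*a - 30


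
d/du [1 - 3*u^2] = -6*u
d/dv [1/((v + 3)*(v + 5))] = 2*(-v - 4)/(v^4 + 16*v^3 + 94*v^2 + 240*v + 225)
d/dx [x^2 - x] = 2*x - 1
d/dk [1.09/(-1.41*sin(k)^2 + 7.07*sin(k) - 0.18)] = (3.0738*sin(k) - 7.7063)*cos(k)/(1.41*sin(k)^2 - 7.07*sin(k) + 0.18)^2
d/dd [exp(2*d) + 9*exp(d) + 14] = (2*exp(d) + 9)*exp(d)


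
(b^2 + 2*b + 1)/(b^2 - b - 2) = (b + 1)/(b - 2)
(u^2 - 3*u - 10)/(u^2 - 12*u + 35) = (u + 2)/(u - 7)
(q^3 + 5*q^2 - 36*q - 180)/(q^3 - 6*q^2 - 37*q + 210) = (q^2 - q - 30)/(q^2 - 12*q + 35)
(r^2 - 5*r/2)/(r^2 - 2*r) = (r - 5/2)/(r - 2)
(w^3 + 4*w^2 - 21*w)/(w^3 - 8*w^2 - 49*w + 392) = w*(w - 3)/(w^2 - 15*w + 56)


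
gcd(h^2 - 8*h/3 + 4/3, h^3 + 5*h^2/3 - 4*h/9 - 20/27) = h - 2/3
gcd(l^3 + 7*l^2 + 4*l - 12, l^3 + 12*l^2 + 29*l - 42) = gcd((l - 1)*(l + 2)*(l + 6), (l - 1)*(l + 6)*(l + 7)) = l^2 + 5*l - 6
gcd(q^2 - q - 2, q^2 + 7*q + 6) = q + 1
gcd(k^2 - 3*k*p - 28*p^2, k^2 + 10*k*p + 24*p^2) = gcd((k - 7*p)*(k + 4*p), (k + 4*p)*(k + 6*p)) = k + 4*p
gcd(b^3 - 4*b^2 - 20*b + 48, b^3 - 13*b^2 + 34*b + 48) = b - 6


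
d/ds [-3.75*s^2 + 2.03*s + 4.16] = 2.03 - 7.5*s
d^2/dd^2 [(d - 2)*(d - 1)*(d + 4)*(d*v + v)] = 6*v*(2*d^2 + 2*d - 3)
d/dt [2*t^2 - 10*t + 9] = 4*t - 10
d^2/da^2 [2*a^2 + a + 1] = 4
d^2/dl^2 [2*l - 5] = 0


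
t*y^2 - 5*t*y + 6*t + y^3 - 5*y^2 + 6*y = (t + y)*(y - 3)*(y - 2)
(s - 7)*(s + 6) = s^2 - s - 42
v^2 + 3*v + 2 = (v + 1)*(v + 2)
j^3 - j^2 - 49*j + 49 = (j - 7)*(j - 1)*(j + 7)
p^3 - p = p*(p - 1)*(p + 1)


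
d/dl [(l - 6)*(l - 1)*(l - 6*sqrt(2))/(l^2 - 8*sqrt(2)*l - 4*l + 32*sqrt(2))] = (l^4 - 16*sqrt(2)*l^3 - 8*l^3 + 118*l^2 + 134*sqrt(2)*l^2 - 768*l - 376*sqrt(2)*l + 48*sqrt(2) + 2112)/(l^4 - 16*sqrt(2)*l^3 - 8*l^3 + 144*l^2 + 128*sqrt(2)*l^2 - 1024*l - 256*sqrt(2)*l + 2048)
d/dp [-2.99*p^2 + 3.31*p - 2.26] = 3.31 - 5.98*p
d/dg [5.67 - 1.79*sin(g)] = -1.79*cos(g)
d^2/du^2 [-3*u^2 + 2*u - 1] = -6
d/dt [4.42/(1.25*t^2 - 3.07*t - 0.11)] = (13.5694 - 11.05*t)/(-1.25*t^2 + 3.07*t + 0.11)^2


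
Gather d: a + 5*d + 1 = a + 5*d + 1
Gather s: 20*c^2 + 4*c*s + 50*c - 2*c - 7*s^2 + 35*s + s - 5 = 20*c^2 + 48*c - 7*s^2 + s*(4*c + 36) - 5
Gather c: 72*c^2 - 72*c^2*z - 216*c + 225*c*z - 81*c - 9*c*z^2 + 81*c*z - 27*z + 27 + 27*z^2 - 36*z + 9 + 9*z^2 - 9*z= c^2*(72 - 72*z) + c*(-9*z^2 + 306*z - 297) + 36*z^2 - 72*z + 36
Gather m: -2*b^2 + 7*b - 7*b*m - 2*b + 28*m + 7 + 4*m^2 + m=-2*b^2 + 5*b + 4*m^2 + m*(29 - 7*b) + 7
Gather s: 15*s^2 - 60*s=15*s^2 - 60*s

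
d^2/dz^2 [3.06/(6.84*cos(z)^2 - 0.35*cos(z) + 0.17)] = (-572.655744*(1 - cos(z)^2)^2 + 21.97692*cos(z)^3 - 272.47005*cos(z)^2 - 44.13591*cos(z) + 566.289108)/(6.84*cos(z)^2 - 0.35*cos(z) + 0.17)^3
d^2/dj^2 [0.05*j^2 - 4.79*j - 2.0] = 0.100000000000000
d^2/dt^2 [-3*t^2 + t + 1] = -6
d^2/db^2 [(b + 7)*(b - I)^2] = 6*b + 14 - 4*I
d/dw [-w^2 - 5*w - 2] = -2*w - 5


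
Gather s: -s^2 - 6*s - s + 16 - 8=-s^2 - 7*s + 8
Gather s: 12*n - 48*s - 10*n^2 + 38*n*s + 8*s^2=-10*n^2 + 12*n + 8*s^2 + s*(38*n - 48)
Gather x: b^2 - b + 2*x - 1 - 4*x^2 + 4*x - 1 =b^2 - b - 4*x^2 + 6*x - 2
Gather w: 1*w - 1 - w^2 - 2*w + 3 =-w^2 - w + 2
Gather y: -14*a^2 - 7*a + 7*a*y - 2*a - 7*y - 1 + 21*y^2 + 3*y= -14*a^2 - 9*a + 21*y^2 + y*(7*a - 4) - 1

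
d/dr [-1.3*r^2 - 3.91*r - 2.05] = -2.6*r - 3.91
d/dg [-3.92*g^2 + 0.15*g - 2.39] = 0.15 - 7.84*g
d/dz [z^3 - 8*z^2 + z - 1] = 3*z^2 - 16*z + 1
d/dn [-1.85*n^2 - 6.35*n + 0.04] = -3.7*n - 6.35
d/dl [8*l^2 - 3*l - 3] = 16*l - 3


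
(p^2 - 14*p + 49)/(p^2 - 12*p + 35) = (p - 7)/(p - 5)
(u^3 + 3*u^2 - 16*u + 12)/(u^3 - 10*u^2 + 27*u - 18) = (u^2 + 4*u - 12)/(u^2 - 9*u + 18)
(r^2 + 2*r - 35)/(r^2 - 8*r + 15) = (r + 7)/(r - 3)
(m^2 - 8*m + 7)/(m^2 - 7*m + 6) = (m - 7)/(m - 6)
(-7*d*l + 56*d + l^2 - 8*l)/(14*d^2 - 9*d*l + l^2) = (8 - l)/(2*d - l)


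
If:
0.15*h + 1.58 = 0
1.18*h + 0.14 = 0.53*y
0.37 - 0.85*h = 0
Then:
No Solution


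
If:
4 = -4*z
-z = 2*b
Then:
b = 1/2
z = -1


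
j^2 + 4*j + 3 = (j + 1)*(j + 3)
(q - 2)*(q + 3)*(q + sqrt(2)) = q^3 + q^2 + sqrt(2)*q^2 - 6*q + sqrt(2)*q - 6*sqrt(2)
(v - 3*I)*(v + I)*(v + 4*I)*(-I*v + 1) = -I*v^4 + 3*v^3 - 9*I*v^2 + 23*v + 12*I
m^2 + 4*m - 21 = (m - 3)*(m + 7)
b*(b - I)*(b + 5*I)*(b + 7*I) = b^4 + 11*I*b^3 - 23*b^2 + 35*I*b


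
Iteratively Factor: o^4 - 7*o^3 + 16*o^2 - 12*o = (o - 3)*(o^3 - 4*o^2 + 4*o) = (o - 3)*(o - 2)*(o^2 - 2*o) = o*(o - 3)*(o - 2)*(o - 2)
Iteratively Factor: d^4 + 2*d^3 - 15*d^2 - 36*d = (d + 3)*(d^3 - d^2 - 12*d) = (d + 3)^2*(d^2 - 4*d) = (d - 4)*(d + 3)^2*(d)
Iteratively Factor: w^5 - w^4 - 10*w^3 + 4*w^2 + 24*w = (w + 2)*(w^4 - 3*w^3 - 4*w^2 + 12*w) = w*(w + 2)*(w^3 - 3*w^2 - 4*w + 12) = w*(w - 2)*(w + 2)*(w^2 - w - 6) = w*(w - 2)*(w + 2)^2*(w - 3)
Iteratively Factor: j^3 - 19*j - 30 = (j - 5)*(j^2 + 5*j + 6) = (j - 5)*(j + 2)*(j + 3)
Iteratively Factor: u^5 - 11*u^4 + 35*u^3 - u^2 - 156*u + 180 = (u + 2)*(u^4 - 13*u^3 + 61*u^2 - 123*u + 90) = (u - 3)*(u + 2)*(u^3 - 10*u^2 + 31*u - 30) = (u - 3)^2*(u + 2)*(u^2 - 7*u + 10) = (u - 5)*(u - 3)^2*(u + 2)*(u - 2)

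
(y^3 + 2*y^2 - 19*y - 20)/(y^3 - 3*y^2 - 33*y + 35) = (y^2 - 3*y - 4)/(y^2 - 8*y + 7)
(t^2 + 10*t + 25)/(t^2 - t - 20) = (t^2 + 10*t + 25)/(t^2 - t - 20)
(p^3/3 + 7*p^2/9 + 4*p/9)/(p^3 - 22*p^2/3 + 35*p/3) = (3*p^2 + 7*p + 4)/(3*(3*p^2 - 22*p + 35))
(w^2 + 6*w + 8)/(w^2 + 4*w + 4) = (w + 4)/(w + 2)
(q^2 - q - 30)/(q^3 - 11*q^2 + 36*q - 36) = (q + 5)/(q^2 - 5*q + 6)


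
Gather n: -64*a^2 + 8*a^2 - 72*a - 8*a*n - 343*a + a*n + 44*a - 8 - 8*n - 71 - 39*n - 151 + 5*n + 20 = -56*a^2 - 371*a + n*(-7*a - 42) - 210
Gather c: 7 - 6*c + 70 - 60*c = 77 - 66*c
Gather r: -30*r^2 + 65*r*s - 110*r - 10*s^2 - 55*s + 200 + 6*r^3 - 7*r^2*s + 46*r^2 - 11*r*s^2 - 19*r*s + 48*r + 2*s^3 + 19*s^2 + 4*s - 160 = 6*r^3 + r^2*(16 - 7*s) + r*(-11*s^2 + 46*s - 62) + 2*s^3 + 9*s^2 - 51*s + 40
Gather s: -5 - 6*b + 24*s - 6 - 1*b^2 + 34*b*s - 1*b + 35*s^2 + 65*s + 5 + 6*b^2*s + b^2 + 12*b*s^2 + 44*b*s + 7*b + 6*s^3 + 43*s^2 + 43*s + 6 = 6*s^3 + s^2*(12*b + 78) + s*(6*b^2 + 78*b + 132)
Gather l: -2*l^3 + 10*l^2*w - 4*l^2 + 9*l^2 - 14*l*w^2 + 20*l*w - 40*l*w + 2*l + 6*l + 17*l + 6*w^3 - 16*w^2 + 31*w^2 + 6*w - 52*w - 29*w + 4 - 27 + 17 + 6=-2*l^3 + l^2*(10*w + 5) + l*(-14*w^2 - 20*w + 25) + 6*w^3 + 15*w^2 - 75*w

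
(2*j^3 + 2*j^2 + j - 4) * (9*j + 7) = 18*j^4 + 32*j^3 + 23*j^2 - 29*j - 28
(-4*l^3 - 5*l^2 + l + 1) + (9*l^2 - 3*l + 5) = -4*l^3 + 4*l^2 - 2*l + 6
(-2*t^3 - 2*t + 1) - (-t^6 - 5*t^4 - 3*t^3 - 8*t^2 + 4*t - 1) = t^6 + 5*t^4 + t^3 + 8*t^2 - 6*t + 2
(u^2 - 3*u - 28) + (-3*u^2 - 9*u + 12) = -2*u^2 - 12*u - 16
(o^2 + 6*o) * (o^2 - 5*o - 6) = o^4 + o^3 - 36*o^2 - 36*o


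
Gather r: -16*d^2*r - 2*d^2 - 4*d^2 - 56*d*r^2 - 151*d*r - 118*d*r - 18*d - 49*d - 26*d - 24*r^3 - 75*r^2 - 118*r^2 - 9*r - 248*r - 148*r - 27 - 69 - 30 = -6*d^2 - 93*d - 24*r^3 + r^2*(-56*d - 193) + r*(-16*d^2 - 269*d - 405) - 126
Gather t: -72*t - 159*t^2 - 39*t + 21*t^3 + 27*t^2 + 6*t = 21*t^3 - 132*t^2 - 105*t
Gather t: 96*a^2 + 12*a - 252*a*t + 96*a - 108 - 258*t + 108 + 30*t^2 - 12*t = 96*a^2 + 108*a + 30*t^2 + t*(-252*a - 270)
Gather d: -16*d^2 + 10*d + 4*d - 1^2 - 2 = -16*d^2 + 14*d - 3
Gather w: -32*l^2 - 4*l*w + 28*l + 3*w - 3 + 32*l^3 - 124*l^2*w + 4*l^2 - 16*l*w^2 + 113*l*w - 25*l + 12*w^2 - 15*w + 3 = 32*l^3 - 28*l^2 + 3*l + w^2*(12 - 16*l) + w*(-124*l^2 + 109*l - 12)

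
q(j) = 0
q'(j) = 0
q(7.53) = 0.00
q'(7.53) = 0.00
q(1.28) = 0.00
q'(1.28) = 0.00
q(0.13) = 0.00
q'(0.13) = 0.00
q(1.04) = 0.00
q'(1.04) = 0.00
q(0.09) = 0.00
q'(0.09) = 0.00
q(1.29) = 0.00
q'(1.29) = 0.00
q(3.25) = 0.00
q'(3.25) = 0.00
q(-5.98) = 0.00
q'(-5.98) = 0.00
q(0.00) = 0.00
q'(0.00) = 0.00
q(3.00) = 0.00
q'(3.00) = 0.00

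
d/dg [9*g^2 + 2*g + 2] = 18*g + 2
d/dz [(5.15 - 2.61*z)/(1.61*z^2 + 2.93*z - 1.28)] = (4.2021*z^2 - 16.583*z - 11.7487)/(2.5921*z^4 + 9.4346*z^3 + 4.4633*z^2 - 7.5008*z + 1.6384)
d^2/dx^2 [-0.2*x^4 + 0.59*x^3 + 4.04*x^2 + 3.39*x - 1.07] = -2.4*x^2 + 3.54*x + 8.08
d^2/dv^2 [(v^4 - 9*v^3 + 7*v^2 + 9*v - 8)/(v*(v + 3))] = 2*(v^6 + 9*v^5 + 27*v^4 - 93*v^3 - 24*v^2 - 72*v - 72)/(v^3*(v^3 + 9*v^2 + 27*v + 27))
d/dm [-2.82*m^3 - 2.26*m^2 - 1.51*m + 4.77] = -8.46*m^2 - 4.52*m - 1.51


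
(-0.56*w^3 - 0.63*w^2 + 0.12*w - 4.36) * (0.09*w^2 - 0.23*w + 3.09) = -0.0504*w^5 + 0.0721*w^4 - 1.5747*w^3 - 2.3667*w^2 + 1.3736*w - 13.4724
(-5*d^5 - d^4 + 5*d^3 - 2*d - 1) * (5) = -25*d^5 - 5*d^4 + 25*d^3 - 10*d - 5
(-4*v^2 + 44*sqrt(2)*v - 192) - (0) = -4*v^2 + 44*sqrt(2)*v - 192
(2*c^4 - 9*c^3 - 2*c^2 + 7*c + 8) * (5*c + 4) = 10*c^5 - 37*c^4 - 46*c^3 + 27*c^2 + 68*c + 32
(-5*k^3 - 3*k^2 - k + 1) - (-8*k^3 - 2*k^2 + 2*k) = 3*k^3 - k^2 - 3*k + 1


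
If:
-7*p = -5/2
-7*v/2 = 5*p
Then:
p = 5/14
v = -25/49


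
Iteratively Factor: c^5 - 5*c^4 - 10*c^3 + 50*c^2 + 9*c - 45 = (c + 3)*(c^4 - 8*c^3 + 14*c^2 + 8*c - 15) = (c - 5)*(c + 3)*(c^3 - 3*c^2 - c + 3) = (c - 5)*(c - 1)*(c + 3)*(c^2 - 2*c - 3) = (c - 5)*(c - 3)*(c - 1)*(c + 3)*(c + 1)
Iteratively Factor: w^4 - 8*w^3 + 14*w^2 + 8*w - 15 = (w - 3)*(w^3 - 5*w^2 - w + 5) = (w - 3)*(w - 1)*(w^2 - 4*w - 5) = (w - 3)*(w - 1)*(w + 1)*(w - 5)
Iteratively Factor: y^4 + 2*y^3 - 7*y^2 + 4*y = (y + 4)*(y^3 - 2*y^2 + y) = (y - 1)*(y + 4)*(y^2 - y) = (y - 1)^2*(y + 4)*(y)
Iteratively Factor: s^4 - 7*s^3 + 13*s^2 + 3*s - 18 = (s - 2)*(s^3 - 5*s^2 + 3*s + 9) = (s - 3)*(s - 2)*(s^2 - 2*s - 3) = (s - 3)^2*(s - 2)*(s + 1)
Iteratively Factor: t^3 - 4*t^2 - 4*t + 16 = (t + 2)*(t^2 - 6*t + 8) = (t - 4)*(t + 2)*(t - 2)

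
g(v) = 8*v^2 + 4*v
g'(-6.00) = -92.00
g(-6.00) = 264.00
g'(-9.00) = -140.00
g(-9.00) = 612.00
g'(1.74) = 31.84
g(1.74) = 31.18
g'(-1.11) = -13.76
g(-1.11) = 5.42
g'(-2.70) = -39.20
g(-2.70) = 47.52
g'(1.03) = 20.48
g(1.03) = 12.61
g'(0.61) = 13.76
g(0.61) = 5.42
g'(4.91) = 82.56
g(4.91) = 212.50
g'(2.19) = 39.04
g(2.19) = 47.13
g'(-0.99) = -11.84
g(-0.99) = 3.88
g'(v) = 16*v + 4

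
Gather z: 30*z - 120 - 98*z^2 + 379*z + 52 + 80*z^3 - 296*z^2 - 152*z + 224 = 80*z^3 - 394*z^2 + 257*z + 156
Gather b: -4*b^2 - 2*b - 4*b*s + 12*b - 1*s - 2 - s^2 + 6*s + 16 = -4*b^2 + b*(10 - 4*s) - s^2 + 5*s + 14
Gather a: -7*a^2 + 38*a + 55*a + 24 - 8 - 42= -7*a^2 + 93*a - 26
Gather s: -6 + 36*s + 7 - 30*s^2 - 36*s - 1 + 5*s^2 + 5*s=-25*s^2 + 5*s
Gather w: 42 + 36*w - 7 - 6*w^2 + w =-6*w^2 + 37*w + 35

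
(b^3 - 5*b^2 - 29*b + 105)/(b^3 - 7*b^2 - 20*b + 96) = (b^2 - 2*b - 35)/(b^2 - 4*b - 32)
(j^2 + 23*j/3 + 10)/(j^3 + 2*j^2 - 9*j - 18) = (j^2 + 23*j/3 + 10)/(j^3 + 2*j^2 - 9*j - 18)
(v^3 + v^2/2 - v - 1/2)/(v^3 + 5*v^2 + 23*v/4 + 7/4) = 2*(v - 1)/(2*v + 7)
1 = 1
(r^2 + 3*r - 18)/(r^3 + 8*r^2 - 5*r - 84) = (r + 6)/(r^2 + 11*r + 28)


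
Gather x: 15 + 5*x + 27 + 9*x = 14*x + 42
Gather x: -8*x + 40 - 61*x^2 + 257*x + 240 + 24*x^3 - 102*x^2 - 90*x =24*x^3 - 163*x^2 + 159*x + 280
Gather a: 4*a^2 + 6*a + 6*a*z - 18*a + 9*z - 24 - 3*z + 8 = 4*a^2 + a*(6*z - 12) + 6*z - 16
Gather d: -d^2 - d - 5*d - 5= -d^2 - 6*d - 5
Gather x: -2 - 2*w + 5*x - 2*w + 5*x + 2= -4*w + 10*x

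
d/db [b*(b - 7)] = 2*b - 7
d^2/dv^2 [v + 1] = 0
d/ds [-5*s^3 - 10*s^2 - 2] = 5*s*(-3*s - 4)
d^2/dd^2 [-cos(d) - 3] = cos(d)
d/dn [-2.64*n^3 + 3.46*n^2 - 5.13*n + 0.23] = -7.92*n^2 + 6.92*n - 5.13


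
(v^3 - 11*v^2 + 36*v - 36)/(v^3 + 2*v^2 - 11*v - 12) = (v^2 - 8*v + 12)/(v^2 + 5*v + 4)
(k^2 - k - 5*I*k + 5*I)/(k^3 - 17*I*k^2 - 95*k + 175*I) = (k - 1)/(k^2 - 12*I*k - 35)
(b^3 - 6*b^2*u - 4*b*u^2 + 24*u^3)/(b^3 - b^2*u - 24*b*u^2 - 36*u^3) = (b - 2*u)/(b + 3*u)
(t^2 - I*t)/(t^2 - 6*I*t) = (t - I)/(t - 6*I)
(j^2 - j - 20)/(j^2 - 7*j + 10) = (j + 4)/(j - 2)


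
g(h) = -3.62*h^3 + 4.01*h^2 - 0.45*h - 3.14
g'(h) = -10.86*h^2 + 8.02*h - 0.45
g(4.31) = -220.42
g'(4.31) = -167.62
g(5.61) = -518.60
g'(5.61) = -297.24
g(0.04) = -3.15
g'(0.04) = -0.15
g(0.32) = -2.99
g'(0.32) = 1.00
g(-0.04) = -3.12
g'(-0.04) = -0.79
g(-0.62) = -0.46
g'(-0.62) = -9.60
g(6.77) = -945.64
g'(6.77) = -443.90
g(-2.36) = 67.84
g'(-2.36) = -79.86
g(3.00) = -66.14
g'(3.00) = -74.13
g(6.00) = -643.40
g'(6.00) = -343.29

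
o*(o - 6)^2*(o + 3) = o^4 - 9*o^3 + 108*o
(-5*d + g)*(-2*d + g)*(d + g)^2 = 10*d^4 + 13*d^3*g - 3*d^2*g^2 - 5*d*g^3 + g^4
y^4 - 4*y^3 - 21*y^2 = y^2*(y - 7)*(y + 3)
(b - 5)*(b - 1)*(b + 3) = b^3 - 3*b^2 - 13*b + 15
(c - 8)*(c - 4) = c^2 - 12*c + 32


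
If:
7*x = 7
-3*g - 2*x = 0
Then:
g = -2/3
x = 1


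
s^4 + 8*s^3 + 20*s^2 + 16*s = s*(s + 2)^2*(s + 4)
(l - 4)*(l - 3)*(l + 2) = l^3 - 5*l^2 - 2*l + 24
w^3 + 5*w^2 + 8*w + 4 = (w + 1)*(w + 2)^2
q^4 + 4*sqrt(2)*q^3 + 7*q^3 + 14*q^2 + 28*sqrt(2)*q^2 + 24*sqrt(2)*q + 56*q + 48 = (q + 1)*(q + 6)*(q + 2*sqrt(2))^2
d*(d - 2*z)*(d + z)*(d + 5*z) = d^4 + 4*d^3*z - 7*d^2*z^2 - 10*d*z^3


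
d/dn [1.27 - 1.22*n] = -1.22000000000000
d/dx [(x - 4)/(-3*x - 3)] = -5/(3*(x + 1)^2)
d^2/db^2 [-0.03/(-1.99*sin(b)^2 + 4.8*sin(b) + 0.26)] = (0.475212*sin(b)^4 - 0.85968*sin(b)^3 + 0.0404699999999998*sin(b)^2 + 1.68192*sin(b) - 1.413444)/(-1.99*sin(b)^2 + 4.8*sin(b) + 0.26)^3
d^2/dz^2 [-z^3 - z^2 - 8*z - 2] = -6*z - 2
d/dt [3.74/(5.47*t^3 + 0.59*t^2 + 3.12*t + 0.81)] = (-61.3734*t^2 - 4.4132*t - 11.6688)/(5.47*t^3 + 0.59*t^2 + 3.12*t + 0.81)^2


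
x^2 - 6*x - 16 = (x - 8)*(x + 2)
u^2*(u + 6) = u^3 + 6*u^2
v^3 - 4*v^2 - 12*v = v*(v - 6)*(v + 2)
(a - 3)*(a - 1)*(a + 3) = a^3 - a^2 - 9*a + 9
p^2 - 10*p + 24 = (p - 6)*(p - 4)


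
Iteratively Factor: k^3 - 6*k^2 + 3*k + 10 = (k + 1)*(k^2 - 7*k + 10) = (k - 5)*(k + 1)*(k - 2)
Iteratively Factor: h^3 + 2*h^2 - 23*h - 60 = (h + 4)*(h^2 - 2*h - 15) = (h - 5)*(h + 4)*(h + 3)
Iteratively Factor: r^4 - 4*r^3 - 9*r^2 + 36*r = (r + 3)*(r^3 - 7*r^2 + 12*r) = (r - 3)*(r + 3)*(r^2 - 4*r) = r*(r - 3)*(r + 3)*(r - 4)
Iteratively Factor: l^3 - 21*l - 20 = (l + 4)*(l^2 - 4*l - 5) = (l + 1)*(l + 4)*(l - 5)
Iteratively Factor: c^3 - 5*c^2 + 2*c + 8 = (c - 2)*(c^2 - 3*c - 4) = (c - 4)*(c - 2)*(c + 1)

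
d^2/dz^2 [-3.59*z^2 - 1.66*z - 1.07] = -7.18000000000000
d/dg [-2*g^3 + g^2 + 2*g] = -6*g^2 + 2*g + 2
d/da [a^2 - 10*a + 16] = 2*a - 10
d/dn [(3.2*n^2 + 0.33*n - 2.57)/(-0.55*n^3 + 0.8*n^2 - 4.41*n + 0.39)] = (1.76*n^4 + 0.363*n^3 - 18.6165*n^2 + 6.608*n - 11.205)/(0.3025*n^6 - 0.88*n^5 + 5.491*n^4 - 7.485*n^3 + 20.0721*n^2 - 3.4398*n + 0.1521)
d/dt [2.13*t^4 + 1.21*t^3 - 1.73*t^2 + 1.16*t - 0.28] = 8.52*t^3 + 3.63*t^2 - 3.46*t + 1.16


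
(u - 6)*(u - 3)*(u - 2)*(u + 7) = u^4 - 4*u^3 - 41*u^2 + 216*u - 252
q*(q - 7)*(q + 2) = q^3 - 5*q^2 - 14*q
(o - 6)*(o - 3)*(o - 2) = o^3 - 11*o^2 + 36*o - 36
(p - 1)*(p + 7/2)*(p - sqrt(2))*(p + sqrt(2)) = p^4 + 5*p^3/2 - 11*p^2/2 - 5*p + 7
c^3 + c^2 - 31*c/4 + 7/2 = (c - 2)*(c - 1/2)*(c + 7/2)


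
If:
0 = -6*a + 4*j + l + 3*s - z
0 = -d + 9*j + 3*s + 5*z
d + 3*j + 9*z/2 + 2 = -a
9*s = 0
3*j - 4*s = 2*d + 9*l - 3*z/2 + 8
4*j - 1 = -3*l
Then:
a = 329/400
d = 4073/2800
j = 3067/2800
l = -789/700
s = 0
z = -2353/1400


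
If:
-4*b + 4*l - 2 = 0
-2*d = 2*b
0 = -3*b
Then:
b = 0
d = 0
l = 1/2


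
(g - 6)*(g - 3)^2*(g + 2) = g^4 - 10*g^3 + 21*g^2 + 36*g - 108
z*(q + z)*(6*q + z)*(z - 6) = 6*q^2*z^2 - 36*q^2*z + 7*q*z^3 - 42*q*z^2 + z^4 - 6*z^3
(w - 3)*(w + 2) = w^2 - w - 6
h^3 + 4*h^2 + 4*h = h*(h + 2)^2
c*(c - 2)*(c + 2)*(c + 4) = c^4 + 4*c^3 - 4*c^2 - 16*c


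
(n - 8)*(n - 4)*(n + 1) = n^3 - 11*n^2 + 20*n + 32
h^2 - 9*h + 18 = (h - 6)*(h - 3)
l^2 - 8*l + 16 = (l - 4)^2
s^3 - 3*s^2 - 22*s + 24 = (s - 6)*(s - 1)*(s + 4)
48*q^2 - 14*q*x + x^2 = (-8*q + x)*(-6*q + x)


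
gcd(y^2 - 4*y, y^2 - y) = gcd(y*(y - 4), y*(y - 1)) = y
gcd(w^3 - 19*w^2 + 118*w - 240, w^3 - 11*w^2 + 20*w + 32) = w - 8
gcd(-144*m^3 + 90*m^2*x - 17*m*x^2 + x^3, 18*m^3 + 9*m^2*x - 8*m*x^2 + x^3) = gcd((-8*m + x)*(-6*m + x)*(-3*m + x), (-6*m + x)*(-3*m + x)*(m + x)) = 18*m^2 - 9*m*x + x^2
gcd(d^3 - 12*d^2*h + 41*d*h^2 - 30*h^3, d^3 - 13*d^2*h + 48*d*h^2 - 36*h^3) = d^2 - 7*d*h + 6*h^2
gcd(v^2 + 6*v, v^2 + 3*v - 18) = v + 6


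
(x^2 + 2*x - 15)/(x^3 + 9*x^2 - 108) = (x + 5)/(x^2 + 12*x + 36)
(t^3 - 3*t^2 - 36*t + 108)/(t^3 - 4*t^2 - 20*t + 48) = (t^2 + 3*t - 18)/(t^2 + 2*t - 8)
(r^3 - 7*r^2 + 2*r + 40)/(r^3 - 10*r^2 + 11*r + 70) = (r - 4)/(r - 7)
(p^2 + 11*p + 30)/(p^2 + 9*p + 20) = (p + 6)/(p + 4)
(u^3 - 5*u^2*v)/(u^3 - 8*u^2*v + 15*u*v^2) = u/(u - 3*v)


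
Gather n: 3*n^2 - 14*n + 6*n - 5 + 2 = 3*n^2 - 8*n - 3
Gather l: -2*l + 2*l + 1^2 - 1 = 0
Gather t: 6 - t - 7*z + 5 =-t - 7*z + 11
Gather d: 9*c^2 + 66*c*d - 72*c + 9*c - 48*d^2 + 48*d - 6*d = 9*c^2 - 63*c - 48*d^2 + d*(66*c + 42)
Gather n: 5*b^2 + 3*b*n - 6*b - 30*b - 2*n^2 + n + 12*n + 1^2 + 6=5*b^2 - 36*b - 2*n^2 + n*(3*b + 13) + 7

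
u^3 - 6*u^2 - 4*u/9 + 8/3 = (u - 6)*(u - 2/3)*(u + 2/3)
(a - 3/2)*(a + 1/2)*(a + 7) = a^3 + 6*a^2 - 31*a/4 - 21/4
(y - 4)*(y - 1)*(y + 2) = y^3 - 3*y^2 - 6*y + 8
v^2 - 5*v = v*(v - 5)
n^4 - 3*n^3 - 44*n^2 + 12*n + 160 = (n - 8)*(n - 2)*(n + 2)*(n + 5)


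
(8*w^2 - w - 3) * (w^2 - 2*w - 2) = 8*w^4 - 17*w^3 - 17*w^2 + 8*w + 6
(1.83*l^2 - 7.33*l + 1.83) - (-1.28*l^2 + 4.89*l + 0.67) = 3.11*l^2 - 12.22*l + 1.16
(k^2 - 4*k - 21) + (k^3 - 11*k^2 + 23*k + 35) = k^3 - 10*k^2 + 19*k + 14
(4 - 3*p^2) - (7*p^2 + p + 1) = -10*p^2 - p + 3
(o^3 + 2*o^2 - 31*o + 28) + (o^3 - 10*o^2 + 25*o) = 2*o^3 - 8*o^2 - 6*o + 28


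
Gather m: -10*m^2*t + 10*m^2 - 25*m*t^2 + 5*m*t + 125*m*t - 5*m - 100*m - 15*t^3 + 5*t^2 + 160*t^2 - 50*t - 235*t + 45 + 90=m^2*(10 - 10*t) + m*(-25*t^2 + 130*t - 105) - 15*t^3 + 165*t^2 - 285*t + 135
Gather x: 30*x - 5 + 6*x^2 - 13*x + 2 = 6*x^2 + 17*x - 3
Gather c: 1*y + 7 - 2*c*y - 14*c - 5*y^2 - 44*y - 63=c*(-2*y - 14) - 5*y^2 - 43*y - 56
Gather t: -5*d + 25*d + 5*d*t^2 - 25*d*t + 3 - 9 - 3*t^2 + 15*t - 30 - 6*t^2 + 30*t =20*d + t^2*(5*d - 9) + t*(45 - 25*d) - 36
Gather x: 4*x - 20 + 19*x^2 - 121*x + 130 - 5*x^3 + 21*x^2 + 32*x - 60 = -5*x^3 + 40*x^2 - 85*x + 50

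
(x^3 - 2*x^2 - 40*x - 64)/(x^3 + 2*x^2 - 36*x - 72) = (x^2 - 4*x - 32)/(x^2 - 36)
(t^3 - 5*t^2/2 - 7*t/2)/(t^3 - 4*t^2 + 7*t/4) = 2*(t + 1)/(2*t - 1)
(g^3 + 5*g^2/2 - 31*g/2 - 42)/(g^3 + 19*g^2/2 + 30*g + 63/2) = (g - 4)/(g + 3)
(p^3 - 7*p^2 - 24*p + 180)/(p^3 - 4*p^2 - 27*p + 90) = (p - 6)/(p - 3)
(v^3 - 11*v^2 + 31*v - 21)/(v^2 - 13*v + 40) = (v^3 - 11*v^2 + 31*v - 21)/(v^2 - 13*v + 40)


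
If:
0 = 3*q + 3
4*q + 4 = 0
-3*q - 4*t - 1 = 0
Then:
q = -1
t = 1/2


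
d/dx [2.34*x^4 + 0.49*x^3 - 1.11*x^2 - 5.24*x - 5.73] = 9.36*x^3 + 1.47*x^2 - 2.22*x - 5.24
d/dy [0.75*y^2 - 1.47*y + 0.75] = 1.5*y - 1.47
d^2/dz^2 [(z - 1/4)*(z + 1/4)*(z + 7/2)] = 6*z + 7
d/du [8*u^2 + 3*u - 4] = 16*u + 3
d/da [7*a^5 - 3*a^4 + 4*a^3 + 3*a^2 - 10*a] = 35*a^4 - 12*a^3 + 12*a^2 + 6*a - 10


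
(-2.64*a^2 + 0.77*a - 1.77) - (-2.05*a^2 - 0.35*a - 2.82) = -0.59*a^2 + 1.12*a + 1.05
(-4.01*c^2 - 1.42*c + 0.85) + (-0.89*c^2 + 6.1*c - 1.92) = -4.9*c^2 + 4.68*c - 1.07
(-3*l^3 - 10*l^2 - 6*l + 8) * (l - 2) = -3*l^4 - 4*l^3 + 14*l^2 + 20*l - 16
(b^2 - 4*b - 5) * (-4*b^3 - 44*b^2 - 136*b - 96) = -4*b^5 - 28*b^4 + 60*b^3 + 668*b^2 + 1064*b + 480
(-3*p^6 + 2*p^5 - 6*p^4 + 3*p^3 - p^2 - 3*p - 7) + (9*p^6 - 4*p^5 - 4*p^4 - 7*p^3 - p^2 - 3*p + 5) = 6*p^6 - 2*p^5 - 10*p^4 - 4*p^3 - 2*p^2 - 6*p - 2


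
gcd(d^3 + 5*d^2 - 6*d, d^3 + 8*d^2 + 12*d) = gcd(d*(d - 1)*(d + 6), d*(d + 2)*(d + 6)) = d^2 + 6*d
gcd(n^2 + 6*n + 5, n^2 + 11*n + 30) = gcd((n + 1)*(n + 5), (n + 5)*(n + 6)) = n + 5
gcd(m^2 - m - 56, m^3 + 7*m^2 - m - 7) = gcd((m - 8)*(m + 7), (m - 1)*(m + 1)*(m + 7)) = m + 7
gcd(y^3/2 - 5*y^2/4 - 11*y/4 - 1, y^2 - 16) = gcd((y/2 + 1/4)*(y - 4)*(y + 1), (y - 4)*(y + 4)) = y - 4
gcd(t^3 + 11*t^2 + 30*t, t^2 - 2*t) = t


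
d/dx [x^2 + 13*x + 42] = 2*x + 13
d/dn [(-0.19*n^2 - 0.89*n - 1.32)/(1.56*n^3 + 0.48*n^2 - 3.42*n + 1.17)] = (0.2964*n^4 + 2.7768*n^3 + 7.2546*n^2 + 0.8226*n - 5.5557)/(2.4336*n^6 + 1.4976*n^5 - 10.44*n^4 + 0.3672*n^3 + 12.8196*n^2 - 8.0028*n + 1.3689)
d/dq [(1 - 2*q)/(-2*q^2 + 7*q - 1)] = (-4*q^2 + 4*q - 5)/(4*q^4 - 28*q^3 + 53*q^2 - 14*q + 1)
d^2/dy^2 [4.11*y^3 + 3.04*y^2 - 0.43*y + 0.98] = 24.66*y + 6.08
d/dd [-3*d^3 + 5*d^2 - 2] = d*(10 - 9*d)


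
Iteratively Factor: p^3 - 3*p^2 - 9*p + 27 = (p - 3)*(p^2 - 9) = (p - 3)*(p + 3)*(p - 3)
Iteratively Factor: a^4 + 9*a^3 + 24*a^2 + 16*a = (a)*(a^3 + 9*a^2 + 24*a + 16) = a*(a + 4)*(a^2 + 5*a + 4) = a*(a + 1)*(a + 4)*(a + 4)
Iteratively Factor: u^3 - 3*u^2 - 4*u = (u - 4)*(u^2 + u) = u*(u - 4)*(u + 1)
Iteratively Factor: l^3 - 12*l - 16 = (l + 2)*(l^2 - 2*l - 8) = (l - 4)*(l + 2)*(l + 2)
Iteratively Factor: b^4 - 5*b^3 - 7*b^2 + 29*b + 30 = (b + 1)*(b^3 - 6*b^2 - b + 30) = (b - 3)*(b + 1)*(b^2 - 3*b - 10) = (b - 3)*(b + 1)*(b + 2)*(b - 5)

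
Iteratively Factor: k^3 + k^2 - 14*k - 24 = (k + 3)*(k^2 - 2*k - 8) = (k + 2)*(k + 3)*(k - 4)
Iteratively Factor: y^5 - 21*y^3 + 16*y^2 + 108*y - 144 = (y + 3)*(y^4 - 3*y^3 - 12*y^2 + 52*y - 48) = (y - 2)*(y + 3)*(y^3 - y^2 - 14*y + 24) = (y - 2)^2*(y + 3)*(y^2 + y - 12) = (y - 3)*(y - 2)^2*(y + 3)*(y + 4)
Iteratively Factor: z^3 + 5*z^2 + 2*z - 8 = (z + 2)*(z^2 + 3*z - 4) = (z + 2)*(z + 4)*(z - 1)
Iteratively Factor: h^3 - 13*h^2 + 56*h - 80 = (h - 4)*(h^2 - 9*h + 20) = (h - 4)^2*(h - 5)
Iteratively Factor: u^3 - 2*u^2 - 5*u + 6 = (u - 1)*(u^2 - u - 6) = (u - 1)*(u + 2)*(u - 3)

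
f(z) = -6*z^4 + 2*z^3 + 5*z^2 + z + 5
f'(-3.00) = 673.00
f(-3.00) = -493.00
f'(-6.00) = 5341.00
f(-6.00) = -8029.00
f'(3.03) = -581.25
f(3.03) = -396.16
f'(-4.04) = 1641.07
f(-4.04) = -1647.68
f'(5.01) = -2816.34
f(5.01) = -3393.08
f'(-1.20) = 39.11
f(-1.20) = -4.90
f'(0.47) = 4.53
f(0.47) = 6.49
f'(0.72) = 2.35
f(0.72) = 7.45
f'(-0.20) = -0.57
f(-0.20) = 4.97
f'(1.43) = -42.61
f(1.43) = -2.59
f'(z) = -24*z^3 + 6*z^2 + 10*z + 1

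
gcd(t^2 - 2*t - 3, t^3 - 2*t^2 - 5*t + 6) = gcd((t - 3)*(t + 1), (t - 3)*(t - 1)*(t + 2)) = t - 3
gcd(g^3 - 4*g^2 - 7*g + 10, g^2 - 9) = 1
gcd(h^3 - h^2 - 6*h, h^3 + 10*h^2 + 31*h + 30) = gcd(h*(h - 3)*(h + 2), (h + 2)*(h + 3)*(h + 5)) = h + 2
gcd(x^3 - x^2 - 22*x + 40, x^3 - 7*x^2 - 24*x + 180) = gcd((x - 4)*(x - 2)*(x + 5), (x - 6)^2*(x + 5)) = x + 5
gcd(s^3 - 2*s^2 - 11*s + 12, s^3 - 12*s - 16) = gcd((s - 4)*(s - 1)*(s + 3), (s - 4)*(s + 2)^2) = s - 4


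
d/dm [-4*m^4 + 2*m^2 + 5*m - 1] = -16*m^3 + 4*m + 5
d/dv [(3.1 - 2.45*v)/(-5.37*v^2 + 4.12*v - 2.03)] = (-13.1565*v^2 + 33.294*v - 7.7985)/(28.8369*v^4 - 44.2488*v^3 + 38.7766*v^2 - 16.7272*v + 4.1209)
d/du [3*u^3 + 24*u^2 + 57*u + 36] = 9*u^2 + 48*u + 57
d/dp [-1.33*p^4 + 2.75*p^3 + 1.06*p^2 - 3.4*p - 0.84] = -5.32*p^3 + 8.25*p^2 + 2.12*p - 3.4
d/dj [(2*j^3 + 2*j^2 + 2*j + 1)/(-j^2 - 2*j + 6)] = 2*(-j^4 - 4*j^3 + 17*j^2 + 13*j + 7)/(j^4 + 4*j^3 - 8*j^2 - 24*j + 36)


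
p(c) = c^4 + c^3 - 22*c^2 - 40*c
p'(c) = 4*c^3 + 3*c^2 - 44*c - 40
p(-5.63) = 354.11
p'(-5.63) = -411.00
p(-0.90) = 18.11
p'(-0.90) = -0.89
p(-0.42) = 12.88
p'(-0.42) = -21.29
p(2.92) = -206.78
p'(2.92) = -43.31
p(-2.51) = -14.32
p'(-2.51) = 26.09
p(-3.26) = -25.11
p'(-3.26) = -3.26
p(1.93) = -138.08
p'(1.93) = -84.99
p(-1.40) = 13.98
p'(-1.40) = 16.50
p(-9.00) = 4410.00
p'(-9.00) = -2317.00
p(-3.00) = -24.00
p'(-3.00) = 11.00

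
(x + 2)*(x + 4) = x^2 + 6*x + 8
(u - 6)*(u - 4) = u^2 - 10*u + 24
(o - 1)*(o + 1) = o^2 - 1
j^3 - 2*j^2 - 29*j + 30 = (j - 6)*(j - 1)*(j + 5)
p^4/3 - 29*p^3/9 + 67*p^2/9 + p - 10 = (p/3 + 1/3)*(p - 6)*(p - 3)*(p - 5/3)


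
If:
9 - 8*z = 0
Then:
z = 9/8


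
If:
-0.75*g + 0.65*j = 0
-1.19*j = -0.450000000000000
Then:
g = 0.33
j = 0.38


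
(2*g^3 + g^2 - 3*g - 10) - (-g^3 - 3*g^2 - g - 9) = 3*g^3 + 4*g^2 - 2*g - 1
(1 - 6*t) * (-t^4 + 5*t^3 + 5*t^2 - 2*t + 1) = 6*t^5 - 31*t^4 - 25*t^3 + 17*t^2 - 8*t + 1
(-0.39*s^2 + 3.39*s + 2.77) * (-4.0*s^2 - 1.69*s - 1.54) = 1.56*s^4 - 12.9009*s^3 - 16.2085*s^2 - 9.9019*s - 4.2658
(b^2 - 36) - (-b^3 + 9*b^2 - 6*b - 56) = b^3 - 8*b^2 + 6*b + 20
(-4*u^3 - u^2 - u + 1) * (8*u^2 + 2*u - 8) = -32*u^5 - 16*u^4 + 22*u^3 + 14*u^2 + 10*u - 8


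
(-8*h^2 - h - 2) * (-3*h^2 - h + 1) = 24*h^4 + 11*h^3 - h^2 + h - 2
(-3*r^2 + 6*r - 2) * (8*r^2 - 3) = -24*r^4 + 48*r^3 - 7*r^2 - 18*r + 6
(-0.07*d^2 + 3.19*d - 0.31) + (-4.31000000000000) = -0.07*d^2 + 3.19*d - 4.62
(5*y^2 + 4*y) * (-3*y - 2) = -15*y^3 - 22*y^2 - 8*y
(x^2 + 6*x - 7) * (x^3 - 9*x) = x^5 + 6*x^4 - 16*x^3 - 54*x^2 + 63*x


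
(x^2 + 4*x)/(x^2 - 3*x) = (x + 4)/(x - 3)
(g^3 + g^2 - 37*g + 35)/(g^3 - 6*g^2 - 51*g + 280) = (g - 1)/(g - 8)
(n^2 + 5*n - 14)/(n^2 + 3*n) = (n^2 + 5*n - 14)/(n*(n + 3))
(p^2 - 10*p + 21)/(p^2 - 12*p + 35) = (p - 3)/(p - 5)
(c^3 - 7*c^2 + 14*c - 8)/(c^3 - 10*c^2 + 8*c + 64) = (c^2 - 3*c + 2)/(c^2 - 6*c - 16)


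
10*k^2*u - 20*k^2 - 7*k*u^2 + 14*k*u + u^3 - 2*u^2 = (-5*k + u)*(-2*k + u)*(u - 2)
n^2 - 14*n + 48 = (n - 8)*(n - 6)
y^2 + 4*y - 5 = (y - 1)*(y + 5)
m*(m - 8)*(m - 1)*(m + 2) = m^4 - 7*m^3 - 10*m^2 + 16*m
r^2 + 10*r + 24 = (r + 4)*(r + 6)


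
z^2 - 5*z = z*(z - 5)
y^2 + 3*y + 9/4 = (y + 3/2)^2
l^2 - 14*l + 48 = (l - 8)*(l - 6)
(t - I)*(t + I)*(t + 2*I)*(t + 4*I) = t^4 + 6*I*t^3 - 7*t^2 + 6*I*t - 8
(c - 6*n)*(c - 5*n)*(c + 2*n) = c^3 - 9*c^2*n + 8*c*n^2 + 60*n^3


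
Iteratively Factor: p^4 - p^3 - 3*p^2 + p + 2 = (p + 1)*(p^3 - 2*p^2 - p + 2) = (p + 1)^2*(p^2 - 3*p + 2) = (p - 1)*(p + 1)^2*(p - 2)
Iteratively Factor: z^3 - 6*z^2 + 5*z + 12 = (z - 4)*(z^2 - 2*z - 3) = (z - 4)*(z - 3)*(z + 1)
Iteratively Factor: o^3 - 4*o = (o - 2)*(o^2 + 2*o) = (o - 2)*(o + 2)*(o)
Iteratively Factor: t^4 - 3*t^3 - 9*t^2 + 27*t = (t - 3)*(t^3 - 9*t) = t*(t - 3)*(t^2 - 9) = t*(t - 3)*(t + 3)*(t - 3)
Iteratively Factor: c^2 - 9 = (c - 3)*(c + 3)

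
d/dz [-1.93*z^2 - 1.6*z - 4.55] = -3.86*z - 1.6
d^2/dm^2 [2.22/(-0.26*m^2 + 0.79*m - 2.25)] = (0.300144*m^2 - 0.911976*m - 2.22*(0.52*m - 0.79)*(1.04*m - 1.58) + 2.5974)/(0.26*m^2 - 0.79*m + 2.25)^3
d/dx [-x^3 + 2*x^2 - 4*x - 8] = -3*x^2 + 4*x - 4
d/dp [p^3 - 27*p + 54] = 3*p^2 - 27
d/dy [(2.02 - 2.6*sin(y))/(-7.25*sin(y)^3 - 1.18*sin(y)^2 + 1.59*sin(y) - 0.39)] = (-37.7*sin(y)^3 + 40.867*sin(y)^2 + 4.7672*sin(y) - 2.1978)*cos(y)/(52.5625*sin(y)^6 + 17.11*sin(y)^5 - 21.6626*sin(y)^4 + 1.9026*sin(y)^3 + 3.4485*sin(y)^2 - 1.2402*sin(y) + 0.1521)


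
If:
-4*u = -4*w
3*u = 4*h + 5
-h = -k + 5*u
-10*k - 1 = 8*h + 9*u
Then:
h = -149/145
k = 66/145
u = 43/145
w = 43/145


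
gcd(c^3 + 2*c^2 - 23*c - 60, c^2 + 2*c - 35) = c - 5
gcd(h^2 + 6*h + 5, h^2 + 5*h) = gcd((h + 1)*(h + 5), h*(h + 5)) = h + 5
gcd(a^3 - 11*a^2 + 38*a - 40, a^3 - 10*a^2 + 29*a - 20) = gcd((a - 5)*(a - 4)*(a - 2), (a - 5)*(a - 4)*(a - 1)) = a^2 - 9*a + 20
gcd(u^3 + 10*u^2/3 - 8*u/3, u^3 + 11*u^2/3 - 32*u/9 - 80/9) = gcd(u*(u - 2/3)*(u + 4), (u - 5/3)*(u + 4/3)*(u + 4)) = u + 4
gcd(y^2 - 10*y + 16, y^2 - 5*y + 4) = 1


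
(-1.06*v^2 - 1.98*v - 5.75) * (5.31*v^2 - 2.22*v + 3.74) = -5.6286*v^4 - 8.1606*v^3 - 30.1013*v^2 + 5.3598*v - 21.505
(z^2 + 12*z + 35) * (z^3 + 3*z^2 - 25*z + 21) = z^5 + 15*z^4 + 46*z^3 - 174*z^2 - 623*z + 735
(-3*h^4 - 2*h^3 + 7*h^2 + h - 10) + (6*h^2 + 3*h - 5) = -3*h^4 - 2*h^3 + 13*h^2 + 4*h - 15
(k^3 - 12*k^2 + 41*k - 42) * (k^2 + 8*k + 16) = k^5 - 4*k^4 - 39*k^3 + 94*k^2 + 320*k - 672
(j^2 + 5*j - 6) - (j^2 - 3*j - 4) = 8*j - 2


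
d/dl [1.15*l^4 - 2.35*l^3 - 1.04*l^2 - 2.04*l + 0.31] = 4.6*l^3 - 7.05*l^2 - 2.08*l - 2.04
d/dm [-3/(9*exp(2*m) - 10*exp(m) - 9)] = (54*exp(m) - 30)*exp(m)/(-9*exp(2*m) + 10*exp(m) + 9)^2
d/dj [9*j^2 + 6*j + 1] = 18*j + 6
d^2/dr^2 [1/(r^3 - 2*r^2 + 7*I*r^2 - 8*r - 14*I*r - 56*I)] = 2*((-3*r + 2 - 7*I)*(-r^3 + 2*r^2 - 7*I*r^2 + 8*r + 14*I*r + 56*I) - (-3*r^2 + 4*r - 14*I*r + 8 + 14*I)^2)/(-r^3 + 2*r^2 - 7*I*r^2 + 8*r + 14*I*r + 56*I)^3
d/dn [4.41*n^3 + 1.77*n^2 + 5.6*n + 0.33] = 13.23*n^2 + 3.54*n + 5.6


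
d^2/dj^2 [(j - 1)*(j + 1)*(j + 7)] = 6*j + 14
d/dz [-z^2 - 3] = -2*z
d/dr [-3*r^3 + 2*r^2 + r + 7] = -9*r^2 + 4*r + 1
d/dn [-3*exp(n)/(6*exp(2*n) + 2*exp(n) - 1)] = (18*exp(2*n) + 3)*exp(n)/(36*exp(4*n) + 24*exp(3*n) - 8*exp(2*n) - 4*exp(n) + 1)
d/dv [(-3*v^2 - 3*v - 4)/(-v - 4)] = (3*v^2 + 24*v + 8)/(v^2 + 8*v + 16)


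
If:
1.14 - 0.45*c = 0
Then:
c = 2.53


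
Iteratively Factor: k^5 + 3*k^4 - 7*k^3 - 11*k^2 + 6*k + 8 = (k - 2)*(k^4 + 5*k^3 + 3*k^2 - 5*k - 4) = (k - 2)*(k + 1)*(k^3 + 4*k^2 - k - 4) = (k - 2)*(k + 1)*(k + 4)*(k^2 - 1) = (k - 2)*(k + 1)^2*(k + 4)*(k - 1)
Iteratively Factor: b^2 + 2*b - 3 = (b + 3)*(b - 1)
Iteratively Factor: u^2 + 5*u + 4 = (u + 4)*(u + 1)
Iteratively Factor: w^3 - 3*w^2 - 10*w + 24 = (w + 3)*(w^2 - 6*w + 8) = (w - 2)*(w + 3)*(w - 4)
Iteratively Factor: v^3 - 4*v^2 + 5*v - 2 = (v - 1)*(v^2 - 3*v + 2) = (v - 2)*(v - 1)*(v - 1)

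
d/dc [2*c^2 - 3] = 4*c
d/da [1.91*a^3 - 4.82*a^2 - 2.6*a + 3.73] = 5.73*a^2 - 9.64*a - 2.6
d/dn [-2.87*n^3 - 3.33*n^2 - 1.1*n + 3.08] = -8.61*n^2 - 6.66*n - 1.1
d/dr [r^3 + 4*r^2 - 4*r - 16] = 3*r^2 + 8*r - 4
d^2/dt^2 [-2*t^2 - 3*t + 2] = -4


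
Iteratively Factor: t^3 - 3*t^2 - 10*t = (t + 2)*(t^2 - 5*t) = t*(t + 2)*(t - 5)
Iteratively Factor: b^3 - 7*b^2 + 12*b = (b - 3)*(b^2 - 4*b) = b*(b - 3)*(b - 4)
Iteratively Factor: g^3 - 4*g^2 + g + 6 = (g + 1)*(g^2 - 5*g + 6) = (g - 3)*(g + 1)*(g - 2)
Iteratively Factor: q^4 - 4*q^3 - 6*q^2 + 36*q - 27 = (q - 1)*(q^3 - 3*q^2 - 9*q + 27) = (q - 3)*(q - 1)*(q^2 - 9) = (q - 3)*(q - 1)*(q + 3)*(q - 3)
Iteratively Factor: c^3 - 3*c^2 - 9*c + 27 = (c + 3)*(c^2 - 6*c + 9) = (c - 3)*(c + 3)*(c - 3)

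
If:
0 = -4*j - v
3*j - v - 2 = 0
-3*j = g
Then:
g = -6/7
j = 2/7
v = -8/7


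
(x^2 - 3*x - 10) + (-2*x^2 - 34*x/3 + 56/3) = -x^2 - 43*x/3 + 26/3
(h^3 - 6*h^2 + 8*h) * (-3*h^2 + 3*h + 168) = -3*h^5 + 21*h^4 + 126*h^3 - 984*h^2 + 1344*h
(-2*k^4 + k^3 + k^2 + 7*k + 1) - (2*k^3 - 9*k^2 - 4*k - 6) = -2*k^4 - k^3 + 10*k^2 + 11*k + 7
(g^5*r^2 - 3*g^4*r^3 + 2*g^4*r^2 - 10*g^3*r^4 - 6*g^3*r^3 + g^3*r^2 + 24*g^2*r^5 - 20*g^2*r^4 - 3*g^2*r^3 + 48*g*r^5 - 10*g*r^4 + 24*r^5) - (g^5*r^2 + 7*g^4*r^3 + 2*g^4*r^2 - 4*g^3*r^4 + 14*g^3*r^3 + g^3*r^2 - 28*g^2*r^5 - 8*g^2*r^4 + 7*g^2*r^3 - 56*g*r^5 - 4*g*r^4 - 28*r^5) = -10*g^4*r^3 - 6*g^3*r^4 - 20*g^3*r^3 + 52*g^2*r^5 - 12*g^2*r^4 - 10*g^2*r^3 + 104*g*r^5 - 6*g*r^4 + 52*r^5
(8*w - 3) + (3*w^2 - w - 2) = 3*w^2 + 7*w - 5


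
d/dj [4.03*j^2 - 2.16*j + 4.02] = 8.06*j - 2.16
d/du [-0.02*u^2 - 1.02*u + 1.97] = -0.04*u - 1.02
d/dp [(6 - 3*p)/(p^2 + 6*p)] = 3*(p^2 - 4*p - 12)/(p^2*(p^2 + 12*p + 36))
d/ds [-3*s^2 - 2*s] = -6*s - 2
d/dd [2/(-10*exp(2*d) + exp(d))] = 2*(20*exp(d) - 1)*exp(-d)/(10*exp(d) - 1)^2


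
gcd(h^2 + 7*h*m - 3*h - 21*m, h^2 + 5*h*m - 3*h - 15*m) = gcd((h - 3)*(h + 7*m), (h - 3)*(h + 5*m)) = h - 3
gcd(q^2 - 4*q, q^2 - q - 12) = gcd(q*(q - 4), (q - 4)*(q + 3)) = q - 4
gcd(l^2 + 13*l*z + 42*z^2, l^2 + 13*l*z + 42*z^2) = l^2 + 13*l*z + 42*z^2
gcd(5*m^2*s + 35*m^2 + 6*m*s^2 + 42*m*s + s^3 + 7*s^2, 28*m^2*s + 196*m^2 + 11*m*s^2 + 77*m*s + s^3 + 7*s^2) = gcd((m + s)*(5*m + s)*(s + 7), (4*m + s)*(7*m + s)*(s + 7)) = s + 7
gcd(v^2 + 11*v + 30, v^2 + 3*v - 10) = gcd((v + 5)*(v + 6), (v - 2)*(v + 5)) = v + 5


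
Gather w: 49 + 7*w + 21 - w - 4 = 6*w + 66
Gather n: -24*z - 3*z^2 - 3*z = -3*z^2 - 27*z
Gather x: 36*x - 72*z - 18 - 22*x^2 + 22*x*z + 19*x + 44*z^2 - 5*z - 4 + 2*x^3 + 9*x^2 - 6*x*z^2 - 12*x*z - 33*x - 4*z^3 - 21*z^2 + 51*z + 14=2*x^3 - 13*x^2 + x*(-6*z^2 + 10*z + 22) - 4*z^3 + 23*z^2 - 26*z - 8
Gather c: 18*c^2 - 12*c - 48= 18*c^2 - 12*c - 48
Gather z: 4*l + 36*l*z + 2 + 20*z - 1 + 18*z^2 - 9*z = 4*l + 18*z^2 + z*(36*l + 11) + 1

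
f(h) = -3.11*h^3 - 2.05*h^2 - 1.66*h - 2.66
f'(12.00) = -1394.38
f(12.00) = -5691.86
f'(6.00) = -362.14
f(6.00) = -758.18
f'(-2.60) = -54.07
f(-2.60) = 42.46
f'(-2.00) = -30.78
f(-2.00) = 17.34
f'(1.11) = -17.71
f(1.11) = -11.28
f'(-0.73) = -3.64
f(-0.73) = -1.33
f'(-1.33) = -12.71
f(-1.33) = 3.24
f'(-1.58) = -18.47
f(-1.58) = 7.11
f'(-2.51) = -50.15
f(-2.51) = 37.77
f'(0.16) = -2.55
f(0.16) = -2.99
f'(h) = -9.33*h^2 - 4.1*h - 1.66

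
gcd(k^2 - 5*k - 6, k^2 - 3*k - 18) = k - 6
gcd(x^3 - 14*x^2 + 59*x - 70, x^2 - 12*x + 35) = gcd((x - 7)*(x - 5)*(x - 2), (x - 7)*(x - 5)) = x^2 - 12*x + 35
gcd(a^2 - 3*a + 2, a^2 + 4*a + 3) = 1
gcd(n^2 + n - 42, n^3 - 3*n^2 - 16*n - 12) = n - 6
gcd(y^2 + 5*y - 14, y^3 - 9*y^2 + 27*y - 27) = 1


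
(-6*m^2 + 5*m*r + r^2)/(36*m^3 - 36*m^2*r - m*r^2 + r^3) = 1/(-6*m + r)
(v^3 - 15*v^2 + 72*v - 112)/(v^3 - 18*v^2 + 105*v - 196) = (v - 4)/(v - 7)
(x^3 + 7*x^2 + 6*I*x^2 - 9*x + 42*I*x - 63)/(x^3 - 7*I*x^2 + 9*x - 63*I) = (x^2 + x*(7 + 3*I) + 21*I)/(x^2 - 10*I*x - 21)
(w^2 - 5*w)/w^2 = (w - 5)/w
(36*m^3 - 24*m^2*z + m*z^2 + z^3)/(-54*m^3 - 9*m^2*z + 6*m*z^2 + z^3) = (-2*m + z)/(3*m + z)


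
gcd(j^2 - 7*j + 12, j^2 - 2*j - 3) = j - 3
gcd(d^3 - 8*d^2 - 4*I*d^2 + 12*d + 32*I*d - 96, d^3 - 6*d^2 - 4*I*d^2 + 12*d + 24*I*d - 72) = d^2 - 4*I*d + 12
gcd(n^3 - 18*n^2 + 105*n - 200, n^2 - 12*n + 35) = n - 5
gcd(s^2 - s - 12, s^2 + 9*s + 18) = s + 3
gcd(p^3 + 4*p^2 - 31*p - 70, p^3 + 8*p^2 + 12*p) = p + 2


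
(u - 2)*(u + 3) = u^2 + u - 6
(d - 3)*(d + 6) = d^2 + 3*d - 18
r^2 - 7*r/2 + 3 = (r - 2)*(r - 3/2)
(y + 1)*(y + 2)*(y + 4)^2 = y^4 + 11*y^3 + 42*y^2 + 64*y + 32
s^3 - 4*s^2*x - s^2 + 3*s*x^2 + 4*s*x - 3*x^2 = (s - 1)*(s - 3*x)*(s - x)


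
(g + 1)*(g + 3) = g^2 + 4*g + 3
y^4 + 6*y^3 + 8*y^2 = y^2*(y + 2)*(y + 4)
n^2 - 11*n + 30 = (n - 6)*(n - 5)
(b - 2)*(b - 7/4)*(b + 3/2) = b^3 - 9*b^2/4 - 17*b/8 + 21/4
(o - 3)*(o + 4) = o^2 + o - 12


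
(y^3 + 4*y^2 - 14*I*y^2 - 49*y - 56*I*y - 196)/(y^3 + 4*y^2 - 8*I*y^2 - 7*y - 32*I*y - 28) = (y - 7*I)/(y - I)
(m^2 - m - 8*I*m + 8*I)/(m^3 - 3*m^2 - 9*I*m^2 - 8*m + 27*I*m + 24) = (m - 1)/(m^2 - m*(3 + I) + 3*I)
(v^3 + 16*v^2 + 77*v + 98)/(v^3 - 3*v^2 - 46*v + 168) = (v^2 + 9*v + 14)/(v^2 - 10*v + 24)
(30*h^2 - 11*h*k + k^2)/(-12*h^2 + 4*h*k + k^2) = (30*h^2 - 11*h*k + k^2)/(-12*h^2 + 4*h*k + k^2)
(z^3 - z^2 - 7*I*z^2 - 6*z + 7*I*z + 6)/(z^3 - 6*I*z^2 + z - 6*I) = (z - 1)/(z + I)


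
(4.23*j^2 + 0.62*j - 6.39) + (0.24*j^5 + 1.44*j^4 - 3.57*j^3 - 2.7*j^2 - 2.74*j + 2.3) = 0.24*j^5 + 1.44*j^4 - 3.57*j^3 + 1.53*j^2 - 2.12*j - 4.09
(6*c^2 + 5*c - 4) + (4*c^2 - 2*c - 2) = 10*c^2 + 3*c - 6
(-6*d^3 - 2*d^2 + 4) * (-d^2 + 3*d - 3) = 6*d^5 - 16*d^4 + 12*d^3 + 2*d^2 + 12*d - 12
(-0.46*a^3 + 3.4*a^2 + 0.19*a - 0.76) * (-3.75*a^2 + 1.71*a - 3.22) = 1.725*a^5 - 13.5366*a^4 + 6.5827*a^3 - 7.7731*a^2 - 1.9114*a + 2.4472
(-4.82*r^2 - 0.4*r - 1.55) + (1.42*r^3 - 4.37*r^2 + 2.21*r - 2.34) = 1.42*r^3 - 9.19*r^2 + 1.81*r - 3.89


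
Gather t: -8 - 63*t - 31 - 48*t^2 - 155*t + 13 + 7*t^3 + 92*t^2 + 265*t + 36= 7*t^3 + 44*t^2 + 47*t + 10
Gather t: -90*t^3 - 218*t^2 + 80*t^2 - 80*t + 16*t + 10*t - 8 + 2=-90*t^3 - 138*t^2 - 54*t - 6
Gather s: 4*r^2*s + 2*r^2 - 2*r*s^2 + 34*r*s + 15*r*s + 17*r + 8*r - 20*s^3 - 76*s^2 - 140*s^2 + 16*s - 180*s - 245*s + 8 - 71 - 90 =2*r^2 + 25*r - 20*s^3 + s^2*(-2*r - 216) + s*(4*r^2 + 49*r - 409) - 153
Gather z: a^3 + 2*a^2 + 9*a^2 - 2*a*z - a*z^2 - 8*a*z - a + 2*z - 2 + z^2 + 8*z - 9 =a^3 + 11*a^2 - a + z^2*(1 - a) + z*(10 - 10*a) - 11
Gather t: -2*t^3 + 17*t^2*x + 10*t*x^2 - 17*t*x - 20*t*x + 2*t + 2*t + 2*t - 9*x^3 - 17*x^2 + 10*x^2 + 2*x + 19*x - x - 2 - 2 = -2*t^3 + 17*t^2*x + t*(10*x^2 - 37*x + 6) - 9*x^3 - 7*x^2 + 20*x - 4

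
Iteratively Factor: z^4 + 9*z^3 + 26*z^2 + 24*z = (z + 2)*(z^3 + 7*z^2 + 12*z) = (z + 2)*(z + 3)*(z^2 + 4*z) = z*(z + 2)*(z + 3)*(z + 4)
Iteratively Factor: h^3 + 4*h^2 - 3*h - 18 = (h - 2)*(h^2 + 6*h + 9) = (h - 2)*(h + 3)*(h + 3)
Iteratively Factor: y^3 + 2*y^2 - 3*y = (y)*(y^2 + 2*y - 3) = y*(y + 3)*(y - 1)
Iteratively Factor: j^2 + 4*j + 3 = (j + 3)*(j + 1)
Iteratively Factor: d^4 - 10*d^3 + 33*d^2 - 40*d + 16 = (d - 1)*(d^3 - 9*d^2 + 24*d - 16) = (d - 4)*(d - 1)*(d^2 - 5*d + 4) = (d - 4)^2*(d - 1)*(d - 1)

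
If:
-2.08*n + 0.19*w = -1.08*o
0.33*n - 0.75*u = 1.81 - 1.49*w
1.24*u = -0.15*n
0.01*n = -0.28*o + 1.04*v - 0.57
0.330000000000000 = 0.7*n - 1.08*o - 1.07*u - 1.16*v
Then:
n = -0.35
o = -0.90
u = 0.04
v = 0.30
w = 1.31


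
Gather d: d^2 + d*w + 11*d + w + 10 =d^2 + d*(w + 11) + w + 10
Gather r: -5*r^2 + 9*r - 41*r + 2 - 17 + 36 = -5*r^2 - 32*r + 21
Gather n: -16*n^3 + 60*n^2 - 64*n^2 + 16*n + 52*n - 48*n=-16*n^3 - 4*n^2 + 20*n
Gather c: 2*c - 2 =2*c - 2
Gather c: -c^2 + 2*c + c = -c^2 + 3*c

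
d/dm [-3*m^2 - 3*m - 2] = -6*m - 3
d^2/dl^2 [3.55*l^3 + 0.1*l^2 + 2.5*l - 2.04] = 21.3*l + 0.2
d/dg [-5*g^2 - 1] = -10*g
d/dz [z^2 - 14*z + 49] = 2*z - 14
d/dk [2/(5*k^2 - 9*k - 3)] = 2*(9 - 10*k)/(-5*k^2 + 9*k + 3)^2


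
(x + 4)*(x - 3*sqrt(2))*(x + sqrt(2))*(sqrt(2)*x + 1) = sqrt(2)*x^4 - 3*x^3 + 4*sqrt(2)*x^3 - 12*x^2 - 8*sqrt(2)*x^2 - 32*sqrt(2)*x - 6*x - 24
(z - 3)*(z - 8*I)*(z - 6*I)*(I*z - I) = I*z^4 + 14*z^3 - 4*I*z^3 - 56*z^2 - 45*I*z^2 + 42*z + 192*I*z - 144*I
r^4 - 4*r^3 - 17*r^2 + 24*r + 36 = (r - 6)*(r - 2)*(r + 1)*(r + 3)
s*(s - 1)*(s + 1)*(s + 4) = s^4 + 4*s^3 - s^2 - 4*s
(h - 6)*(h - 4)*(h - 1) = h^3 - 11*h^2 + 34*h - 24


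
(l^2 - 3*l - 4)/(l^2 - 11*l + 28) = (l + 1)/(l - 7)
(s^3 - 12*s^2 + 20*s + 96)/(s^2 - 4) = (s^2 - 14*s + 48)/(s - 2)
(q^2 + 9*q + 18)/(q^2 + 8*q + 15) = (q + 6)/(q + 5)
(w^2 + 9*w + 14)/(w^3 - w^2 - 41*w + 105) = (w + 2)/(w^2 - 8*w + 15)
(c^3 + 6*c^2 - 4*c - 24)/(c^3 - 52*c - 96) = (c - 2)/(c - 8)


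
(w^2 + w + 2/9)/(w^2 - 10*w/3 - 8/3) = (w + 1/3)/(w - 4)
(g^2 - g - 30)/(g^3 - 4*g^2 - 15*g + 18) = (g + 5)/(g^2 + 2*g - 3)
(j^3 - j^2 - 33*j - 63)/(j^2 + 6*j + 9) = j - 7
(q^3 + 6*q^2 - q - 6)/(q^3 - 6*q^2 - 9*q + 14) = (q^2 + 7*q + 6)/(q^2 - 5*q - 14)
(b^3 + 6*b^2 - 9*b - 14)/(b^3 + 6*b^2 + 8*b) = (b^3 + 6*b^2 - 9*b - 14)/(b*(b^2 + 6*b + 8))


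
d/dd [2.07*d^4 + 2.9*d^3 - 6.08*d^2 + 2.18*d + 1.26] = 8.28*d^3 + 8.7*d^2 - 12.16*d + 2.18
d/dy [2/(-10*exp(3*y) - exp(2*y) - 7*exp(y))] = 2*(30*exp(2*y) + 2*exp(y) + 7)*exp(-y)/(10*exp(2*y) + exp(y) + 7)^2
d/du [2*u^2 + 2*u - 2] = 4*u + 2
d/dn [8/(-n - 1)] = 8/(n + 1)^2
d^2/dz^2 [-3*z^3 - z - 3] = -18*z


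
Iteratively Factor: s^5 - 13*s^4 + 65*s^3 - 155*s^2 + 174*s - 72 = (s - 3)*(s^4 - 10*s^3 + 35*s^2 - 50*s + 24) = (s - 3)*(s - 2)*(s^3 - 8*s^2 + 19*s - 12) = (s - 3)*(s - 2)*(s - 1)*(s^2 - 7*s + 12) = (s - 4)*(s - 3)*(s - 2)*(s - 1)*(s - 3)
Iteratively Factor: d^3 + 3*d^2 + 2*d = (d)*(d^2 + 3*d + 2) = d*(d + 1)*(d + 2)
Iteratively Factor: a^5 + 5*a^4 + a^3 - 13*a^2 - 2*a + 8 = (a + 2)*(a^4 + 3*a^3 - 5*a^2 - 3*a + 4) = (a + 2)*(a + 4)*(a^3 - a^2 - a + 1) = (a + 1)*(a + 2)*(a + 4)*(a^2 - 2*a + 1) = (a - 1)*(a + 1)*(a + 2)*(a + 4)*(a - 1)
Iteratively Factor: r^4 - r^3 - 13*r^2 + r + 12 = (r + 1)*(r^3 - 2*r^2 - 11*r + 12) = (r - 1)*(r + 1)*(r^2 - r - 12) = (r - 1)*(r + 1)*(r + 3)*(r - 4)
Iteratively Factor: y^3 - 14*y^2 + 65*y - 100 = (y - 5)*(y^2 - 9*y + 20) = (y - 5)*(y - 4)*(y - 5)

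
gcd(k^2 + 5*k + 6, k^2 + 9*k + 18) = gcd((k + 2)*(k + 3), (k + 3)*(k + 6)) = k + 3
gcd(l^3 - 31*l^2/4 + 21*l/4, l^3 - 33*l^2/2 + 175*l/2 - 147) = l - 7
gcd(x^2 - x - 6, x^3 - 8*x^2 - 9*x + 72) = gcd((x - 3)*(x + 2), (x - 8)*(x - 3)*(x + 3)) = x - 3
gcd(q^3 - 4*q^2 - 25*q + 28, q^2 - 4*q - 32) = q + 4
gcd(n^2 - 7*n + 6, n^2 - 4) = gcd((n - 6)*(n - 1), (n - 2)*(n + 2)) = 1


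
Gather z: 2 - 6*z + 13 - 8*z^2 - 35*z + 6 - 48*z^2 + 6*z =-56*z^2 - 35*z + 21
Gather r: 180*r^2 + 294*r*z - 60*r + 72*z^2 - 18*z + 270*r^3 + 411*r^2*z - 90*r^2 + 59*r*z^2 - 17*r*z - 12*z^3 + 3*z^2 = 270*r^3 + r^2*(411*z + 90) + r*(59*z^2 + 277*z - 60) - 12*z^3 + 75*z^2 - 18*z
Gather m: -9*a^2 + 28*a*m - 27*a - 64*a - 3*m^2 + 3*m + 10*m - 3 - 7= -9*a^2 - 91*a - 3*m^2 + m*(28*a + 13) - 10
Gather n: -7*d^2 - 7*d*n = -7*d^2 - 7*d*n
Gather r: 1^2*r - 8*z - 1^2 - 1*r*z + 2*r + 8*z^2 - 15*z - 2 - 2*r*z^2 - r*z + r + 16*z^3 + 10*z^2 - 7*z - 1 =r*(-2*z^2 - 2*z + 4) + 16*z^3 + 18*z^2 - 30*z - 4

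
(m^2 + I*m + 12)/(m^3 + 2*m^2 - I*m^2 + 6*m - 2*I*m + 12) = (m + 4*I)/(m^2 + 2*m*(1 + I) + 4*I)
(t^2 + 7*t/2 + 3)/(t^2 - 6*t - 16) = (t + 3/2)/(t - 8)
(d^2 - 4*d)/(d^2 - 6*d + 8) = d/(d - 2)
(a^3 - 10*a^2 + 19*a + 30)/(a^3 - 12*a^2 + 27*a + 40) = (a - 6)/(a - 8)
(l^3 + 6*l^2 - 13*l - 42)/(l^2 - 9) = (l^2 + 9*l + 14)/(l + 3)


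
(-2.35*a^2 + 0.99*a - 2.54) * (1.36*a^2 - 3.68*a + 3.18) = -3.196*a^4 + 9.9944*a^3 - 14.5706*a^2 + 12.4954*a - 8.0772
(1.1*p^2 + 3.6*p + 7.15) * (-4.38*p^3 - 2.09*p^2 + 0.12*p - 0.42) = -4.818*p^5 - 18.067*p^4 - 38.709*p^3 - 14.9735*p^2 - 0.654*p - 3.003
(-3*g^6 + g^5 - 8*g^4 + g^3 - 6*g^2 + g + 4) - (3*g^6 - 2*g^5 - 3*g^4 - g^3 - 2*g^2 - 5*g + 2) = -6*g^6 + 3*g^5 - 5*g^4 + 2*g^3 - 4*g^2 + 6*g + 2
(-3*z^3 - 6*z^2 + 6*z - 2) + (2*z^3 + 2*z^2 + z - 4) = -z^3 - 4*z^2 + 7*z - 6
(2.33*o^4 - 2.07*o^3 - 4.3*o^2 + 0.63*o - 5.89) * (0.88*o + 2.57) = 2.0504*o^5 + 4.1665*o^4 - 9.1039*o^3 - 10.4966*o^2 - 3.5641*o - 15.1373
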